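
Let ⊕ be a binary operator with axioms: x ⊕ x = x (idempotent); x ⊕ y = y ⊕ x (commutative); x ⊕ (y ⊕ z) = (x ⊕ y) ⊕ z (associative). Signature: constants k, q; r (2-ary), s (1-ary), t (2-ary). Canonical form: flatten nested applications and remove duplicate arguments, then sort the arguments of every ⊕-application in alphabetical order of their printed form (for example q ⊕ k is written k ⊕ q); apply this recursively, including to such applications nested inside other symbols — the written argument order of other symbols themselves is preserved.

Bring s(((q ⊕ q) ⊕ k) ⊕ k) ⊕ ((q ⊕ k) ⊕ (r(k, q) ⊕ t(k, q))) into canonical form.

Flatten:  s(((q ⊕ q) ⊕ k) ⊕ k) ⊕ q ⊕ k ⊕ r(k, q) ⊕ t(k, q)
Simplify inside:  s(((q ⊕ q) ⊕ k) ⊕ k)  →  s(k ⊕ q)
Sort arguments:  k ⊕ q ⊕ r(k, q) ⊕ s(k ⊕ q) ⊕ t(k, q)

Answer: k ⊕ q ⊕ r(k, q) ⊕ s(k ⊕ q) ⊕ t(k, q)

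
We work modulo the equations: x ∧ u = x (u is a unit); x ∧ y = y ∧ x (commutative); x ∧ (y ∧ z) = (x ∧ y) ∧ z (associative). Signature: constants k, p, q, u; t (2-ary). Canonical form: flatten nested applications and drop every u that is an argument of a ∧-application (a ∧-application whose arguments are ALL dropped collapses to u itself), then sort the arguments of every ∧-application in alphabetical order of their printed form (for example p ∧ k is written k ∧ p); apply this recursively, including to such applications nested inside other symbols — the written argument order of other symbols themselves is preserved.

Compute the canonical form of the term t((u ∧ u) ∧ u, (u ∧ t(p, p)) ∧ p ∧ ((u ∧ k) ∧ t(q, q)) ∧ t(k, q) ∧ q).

Answer: t(u, k ∧ p ∧ q ∧ t(k, q) ∧ t(p, p) ∧ t(q, q))

Derivation:
Work inside:  (u ∧ t(p, p)) ∧ p ∧ ((u ∧ k) ∧ t(q, q)) ∧ t(k, q) ∧ q
Flatten:  u ∧ t(p, p) ∧ p ∧ u ∧ k ∧ t(q, q) ∧ t(k, q) ∧ q
Drop the unit:  drop u (×2)
Sort arguments:  k ∧ p ∧ q ∧ t(k, q) ∧ t(p, p) ∧ t(q, q)
Rebuild:  t(u, k ∧ p ∧ q ∧ t(k, q) ∧ t(p, p) ∧ t(q, q))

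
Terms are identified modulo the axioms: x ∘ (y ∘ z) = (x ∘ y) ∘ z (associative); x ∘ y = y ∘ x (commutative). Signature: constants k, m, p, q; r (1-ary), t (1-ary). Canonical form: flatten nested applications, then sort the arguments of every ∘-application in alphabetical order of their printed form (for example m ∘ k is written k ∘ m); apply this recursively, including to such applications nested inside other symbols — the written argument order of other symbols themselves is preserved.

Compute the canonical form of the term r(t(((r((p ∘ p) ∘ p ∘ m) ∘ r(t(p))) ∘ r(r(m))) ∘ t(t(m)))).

Focus inside:  ((r((p ∘ p) ∘ p ∘ m) ∘ r(t(p))) ∘ r(r(m))) ∘ t(t(m))
Flatten:  r((p ∘ p) ∘ p ∘ m) ∘ r(t(p)) ∘ r(r(m)) ∘ t(t(m))
Canonicalize subterm:  r((p ∘ p) ∘ p ∘ m)  →  r(m ∘ p ∘ p ∘ p)
Sort arguments:  r(m ∘ p ∘ p ∘ p) ∘ r(r(m)) ∘ r(t(p)) ∘ t(t(m))
Put back:  r(t(r(m ∘ p ∘ p ∘ p) ∘ r(r(m)) ∘ r(t(p)) ∘ t(t(m))))

Answer: r(t(r(m ∘ p ∘ p ∘ p) ∘ r(r(m)) ∘ r(t(p)) ∘ t(t(m))))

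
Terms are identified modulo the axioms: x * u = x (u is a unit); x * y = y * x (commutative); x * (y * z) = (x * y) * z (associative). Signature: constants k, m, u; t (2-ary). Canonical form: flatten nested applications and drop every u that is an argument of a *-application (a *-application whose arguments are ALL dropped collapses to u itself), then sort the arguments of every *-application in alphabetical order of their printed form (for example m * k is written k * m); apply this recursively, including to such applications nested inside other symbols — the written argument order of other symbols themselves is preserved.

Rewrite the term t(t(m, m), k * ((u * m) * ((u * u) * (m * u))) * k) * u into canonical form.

Inside:  t(t(m, m), k * ((u * m) * ((u * u) * (m * u))) * k)  →  t(t(m, m), k * k * m * m)
Units out:  drop u
Order the arguments:  t(t(m, m), k * k * m * m)

Answer: t(t(m, m), k * k * m * m)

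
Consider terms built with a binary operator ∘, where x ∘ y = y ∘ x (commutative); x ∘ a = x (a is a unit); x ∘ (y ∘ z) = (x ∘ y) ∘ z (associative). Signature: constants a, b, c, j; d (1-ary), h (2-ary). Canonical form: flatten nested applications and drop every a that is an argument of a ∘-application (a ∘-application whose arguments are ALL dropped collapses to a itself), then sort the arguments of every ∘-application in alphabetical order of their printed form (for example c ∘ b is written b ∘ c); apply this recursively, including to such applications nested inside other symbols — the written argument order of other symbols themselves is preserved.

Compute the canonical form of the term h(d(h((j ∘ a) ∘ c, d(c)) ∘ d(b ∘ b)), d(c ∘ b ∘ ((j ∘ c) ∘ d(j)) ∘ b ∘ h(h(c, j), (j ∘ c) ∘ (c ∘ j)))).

Descend into:  c ∘ b ∘ ((j ∘ c) ∘ d(j)) ∘ b ∘ h(h(c, j), (j ∘ c) ∘ (c ∘ j))
Un-nest:  c ∘ b ∘ j ∘ c ∘ d(j) ∘ b ∘ h(h(c, j), (j ∘ c) ∘ (c ∘ j))
Inside:  h(h(c, j), (j ∘ c) ∘ (c ∘ j))  →  h(h(c, j), c ∘ c ∘ j ∘ j)
Sort:  b ∘ b ∘ c ∘ c ∘ d(j) ∘ h(h(c, j), c ∘ c ∘ j ∘ j) ∘ j
Put back:  h(d(d(b ∘ b) ∘ h(c ∘ j, d(c))), d(b ∘ b ∘ c ∘ c ∘ d(j) ∘ h(h(c, j), c ∘ c ∘ j ∘ j) ∘ j))

Answer: h(d(d(b ∘ b) ∘ h(c ∘ j, d(c))), d(b ∘ b ∘ c ∘ c ∘ d(j) ∘ h(h(c, j), c ∘ c ∘ j ∘ j) ∘ j))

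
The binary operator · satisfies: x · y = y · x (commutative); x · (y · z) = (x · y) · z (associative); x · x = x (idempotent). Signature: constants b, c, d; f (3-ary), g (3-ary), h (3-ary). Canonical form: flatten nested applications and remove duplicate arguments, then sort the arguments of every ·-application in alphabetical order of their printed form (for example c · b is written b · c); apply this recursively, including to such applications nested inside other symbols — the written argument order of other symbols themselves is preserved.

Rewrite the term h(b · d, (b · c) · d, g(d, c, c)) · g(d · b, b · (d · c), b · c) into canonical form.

Answer: g(b · d, b · c · d, b · c) · h(b · d, b · c · d, g(d, c, c))

Derivation:
Canonicalize subterm:  h(b · d, (b · c) · d, g(d, c, c))  →  h(b · d, b · c · d, g(d, c, c))
Canonicalize subterm:  g(d · b, b · (d · c), b · c)  →  g(b · d, b · c · d, b · c)
Sort:  g(b · d, b · c · d, b · c) · h(b · d, b · c · d, g(d, c, c))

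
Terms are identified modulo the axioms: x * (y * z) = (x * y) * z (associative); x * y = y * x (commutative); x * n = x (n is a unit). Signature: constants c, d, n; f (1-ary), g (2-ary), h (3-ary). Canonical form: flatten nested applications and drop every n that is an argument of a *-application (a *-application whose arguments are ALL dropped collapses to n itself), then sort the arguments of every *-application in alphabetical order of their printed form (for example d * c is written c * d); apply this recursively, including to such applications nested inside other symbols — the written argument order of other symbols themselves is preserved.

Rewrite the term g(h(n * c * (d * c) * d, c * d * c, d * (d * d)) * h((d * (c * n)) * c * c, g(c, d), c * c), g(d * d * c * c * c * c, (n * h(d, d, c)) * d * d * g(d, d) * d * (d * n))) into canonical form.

Answer: g(h(c * c * c * d, g(c, d), c * c) * h(c * c * d * d, c * c * d, d * d * d), g(c * c * c * c * d * d, d * d * d * d * g(d, d) * h(d, d, c)))

Derivation:
Descend into:  h(n * c * (d * c) * d, c * d * c, d * (d * d)) * h((d * (c * n)) * c * c, g(c, d), c * c)
Inside:  h(n * c * (d * c) * d, c * d * c, d * (d * d))  →  h(c * c * d * d, c * c * d, d * d * d)
Canonicalize subterm:  h((d * (c * n)) * c * c, g(c, d), c * c)  →  h(c * c * c * d, g(c, d), c * c)
Sort:  h(c * c * c * d, g(c, d), c * c) * h(c * c * d * d, c * c * d, d * d * d)
Put back:  g(h(c * c * c * d, g(c, d), c * c) * h(c * c * d * d, c * c * d, d * d * d), g(c * c * c * c * d * d, d * d * d * d * g(d, d) * h(d, d, c)))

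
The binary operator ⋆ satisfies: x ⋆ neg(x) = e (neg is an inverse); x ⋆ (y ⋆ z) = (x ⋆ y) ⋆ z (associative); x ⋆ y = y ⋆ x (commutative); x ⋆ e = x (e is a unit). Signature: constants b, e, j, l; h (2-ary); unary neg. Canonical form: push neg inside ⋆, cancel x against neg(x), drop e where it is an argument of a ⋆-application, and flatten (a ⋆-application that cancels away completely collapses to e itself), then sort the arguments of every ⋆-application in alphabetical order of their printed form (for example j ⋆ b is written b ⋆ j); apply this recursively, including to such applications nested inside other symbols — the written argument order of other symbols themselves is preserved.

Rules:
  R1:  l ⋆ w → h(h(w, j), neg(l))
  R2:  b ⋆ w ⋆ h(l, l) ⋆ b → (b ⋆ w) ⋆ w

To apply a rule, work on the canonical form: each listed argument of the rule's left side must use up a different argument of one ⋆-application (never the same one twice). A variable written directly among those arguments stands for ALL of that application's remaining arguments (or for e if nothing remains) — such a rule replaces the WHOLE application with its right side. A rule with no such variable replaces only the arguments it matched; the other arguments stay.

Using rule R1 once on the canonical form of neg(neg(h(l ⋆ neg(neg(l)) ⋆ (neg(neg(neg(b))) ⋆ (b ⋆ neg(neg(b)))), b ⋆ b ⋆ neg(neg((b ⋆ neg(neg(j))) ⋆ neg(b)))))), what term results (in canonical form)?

Answer: h(h(h(b ⋆ l, j), neg(l)), b ⋆ b ⋆ j)

Derivation:
Canonical form:  h(b ⋆ l ⋆ l, b ⋆ b ⋆ j)
R1 matches:  uses l;  w := b ⋆ l
Every leftover argument binds to the variable; the entire application is replaced.
New term:  h(h(h(b ⋆ l, j), neg(l)), b ⋆ b ⋆ j)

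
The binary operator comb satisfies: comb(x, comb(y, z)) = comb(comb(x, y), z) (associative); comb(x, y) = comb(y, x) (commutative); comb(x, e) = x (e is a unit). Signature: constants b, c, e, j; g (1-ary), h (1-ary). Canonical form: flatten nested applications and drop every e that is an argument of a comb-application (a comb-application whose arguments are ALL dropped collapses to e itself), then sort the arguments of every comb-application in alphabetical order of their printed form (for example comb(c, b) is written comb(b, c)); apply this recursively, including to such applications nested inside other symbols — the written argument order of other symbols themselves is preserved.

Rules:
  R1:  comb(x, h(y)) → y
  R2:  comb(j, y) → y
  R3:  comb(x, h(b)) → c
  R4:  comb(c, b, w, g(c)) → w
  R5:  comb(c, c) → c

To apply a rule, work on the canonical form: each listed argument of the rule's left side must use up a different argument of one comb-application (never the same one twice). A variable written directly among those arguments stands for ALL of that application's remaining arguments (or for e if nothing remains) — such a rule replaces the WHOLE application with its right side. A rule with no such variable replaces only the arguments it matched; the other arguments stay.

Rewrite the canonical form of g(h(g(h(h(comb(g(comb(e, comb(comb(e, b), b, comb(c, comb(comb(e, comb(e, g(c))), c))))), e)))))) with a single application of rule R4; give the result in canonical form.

Canonical form:  g(h(g(h(h(g(comb(b, b, c, c, g(c))))))))
Apply R4:  consuming b, c, g(c);  w := comb(b, c)
Every leftover argument binds to the variable; the entire application is replaced.
Result:  g(h(g(h(h(g(comb(b, c)))))))

Answer: g(h(g(h(h(g(comb(b, c)))))))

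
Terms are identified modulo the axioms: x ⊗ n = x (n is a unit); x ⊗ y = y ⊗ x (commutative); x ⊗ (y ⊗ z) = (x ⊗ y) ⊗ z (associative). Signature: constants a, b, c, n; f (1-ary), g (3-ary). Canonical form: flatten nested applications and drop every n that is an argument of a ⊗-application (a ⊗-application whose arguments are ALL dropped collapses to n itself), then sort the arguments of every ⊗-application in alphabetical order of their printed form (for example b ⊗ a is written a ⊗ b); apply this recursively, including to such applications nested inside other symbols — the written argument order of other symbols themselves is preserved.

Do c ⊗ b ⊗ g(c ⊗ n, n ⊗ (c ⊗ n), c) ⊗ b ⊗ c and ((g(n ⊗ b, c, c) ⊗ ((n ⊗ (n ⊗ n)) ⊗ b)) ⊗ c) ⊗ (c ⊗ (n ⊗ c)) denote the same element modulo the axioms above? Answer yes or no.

Left:  c ⊗ b ⊗ g(c ⊗ n, n ⊗ (c ⊗ n), c) ⊗ b ⊗ c
  Simplify inside:  g(c ⊗ n, n ⊗ (c ⊗ n), c)  →  g(c, c, c)
  Sort arguments:  b ⊗ b ⊗ c ⊗ c ⊗ g(c, c, c)
Right:  ((g(n ⊗ b, c, c) ⊗ ((n ⊗ (n ⊗ n)) ⊗ b)) ⊗ c) ⊗ (c ⊗ (n ⊗ c))
  Flatten:  g(n ⊗ b, c, c) ⊗ n ⊗ n ⊗ n ⊗ b ⊗ c ⊗ c ⊗ n ⊗ c
  Canonicalize subterm:  g(n ⊗ b, c, c)  →  g(b, c, c)
  Unit:  drop n (×4)
  Sort:  b ⊗ c ⊗ c ⊗ c ⊗ g(b, c, c)

Answer: no — b ⊗ b ⊗ c ⊗ c ⊗ g(c, c, c) vs b ⊗ c ⊗ c ⊗ c ⊗ g(b, c, c)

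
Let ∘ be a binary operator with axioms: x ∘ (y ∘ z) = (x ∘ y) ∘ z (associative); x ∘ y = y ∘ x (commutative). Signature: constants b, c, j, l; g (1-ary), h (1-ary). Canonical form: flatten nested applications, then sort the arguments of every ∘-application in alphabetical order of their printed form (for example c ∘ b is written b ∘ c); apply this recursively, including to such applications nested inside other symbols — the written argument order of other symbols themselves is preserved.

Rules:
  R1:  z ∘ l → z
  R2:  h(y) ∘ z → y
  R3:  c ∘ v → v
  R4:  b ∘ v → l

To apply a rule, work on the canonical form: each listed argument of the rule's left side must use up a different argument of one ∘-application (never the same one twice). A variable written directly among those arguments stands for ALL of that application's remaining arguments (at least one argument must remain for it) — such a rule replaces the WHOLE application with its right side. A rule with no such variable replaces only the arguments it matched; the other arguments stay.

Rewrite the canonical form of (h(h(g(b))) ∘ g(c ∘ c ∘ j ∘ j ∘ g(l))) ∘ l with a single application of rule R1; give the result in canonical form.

Answer: g(c ∘ c ∘ g(l) ∘ j ∘ j) ∘ h(h(g(b)))

Derivation:
Canonical form:  g(c ∘ c ∘ g(l) ∘ j ∘ j) ∘ h(h(g(b))) ∘ l
Match R1:  consume l;  z := g(c ∘ c ∘ g(l) ∘ j ∘ j) ∘ h(h(g(b)))
The extension variable absorbs all remaining arguments, so the whole application is rewritten.
Result:  g(c ∘ c ∘ g(l) ∘ j ∘ j) ∘ h(h(g(b)))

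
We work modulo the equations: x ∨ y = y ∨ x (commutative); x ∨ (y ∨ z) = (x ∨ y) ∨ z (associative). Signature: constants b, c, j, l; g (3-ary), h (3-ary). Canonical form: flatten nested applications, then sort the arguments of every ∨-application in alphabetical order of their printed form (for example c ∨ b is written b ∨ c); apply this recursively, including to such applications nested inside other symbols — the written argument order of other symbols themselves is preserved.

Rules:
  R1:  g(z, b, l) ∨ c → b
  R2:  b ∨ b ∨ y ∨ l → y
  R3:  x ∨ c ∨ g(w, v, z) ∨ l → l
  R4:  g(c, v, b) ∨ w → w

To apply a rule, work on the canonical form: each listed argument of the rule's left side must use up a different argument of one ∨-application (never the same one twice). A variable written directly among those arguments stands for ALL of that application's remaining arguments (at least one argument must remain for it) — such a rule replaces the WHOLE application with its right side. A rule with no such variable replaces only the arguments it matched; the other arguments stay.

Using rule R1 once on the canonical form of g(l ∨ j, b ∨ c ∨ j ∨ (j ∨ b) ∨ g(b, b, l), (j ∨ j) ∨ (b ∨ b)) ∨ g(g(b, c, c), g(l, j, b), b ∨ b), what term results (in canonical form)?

Canonical form:  g(g(b, c, c), g(l, j, b), b ∨ b) ∨ g(j ∨ l, b ∨ b ∨ c ∨ g(b, b, l) ∨ j ∨ j, b ∨ b ∨ j ∨ j)
Apply R1:  consuming c, g(b, b, l);  z := b
Result:  g(g(b, c, c), g(l, j, b), b ∨ b) ∨ g(j ∨ l, b ∨ b ∨ b ∨ j ∨ j, b ∨ b ∨ j ∨ j)

Answer: g(g(b, c, c), g(l, j, b), b ∨ b) ∨ g(j ∨ l, b ∨ b ∨ b ∨ j ∨ j, b ∨ b ∨ j ∨ j)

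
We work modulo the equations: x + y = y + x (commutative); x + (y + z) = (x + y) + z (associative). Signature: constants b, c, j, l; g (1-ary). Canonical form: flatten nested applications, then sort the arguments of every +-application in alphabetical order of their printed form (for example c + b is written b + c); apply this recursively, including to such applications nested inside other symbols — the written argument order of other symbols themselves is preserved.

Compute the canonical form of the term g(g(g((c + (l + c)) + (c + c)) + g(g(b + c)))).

Answer: g(g(g(c + c + c + c + l) + g(g(b + c))))

Derivation:
Descend into:  g((c + (l + c)) + (c + c)) + g(g(b + c))
Canonicalize subterm:  g((c + (l + c)) + (c + c))  →  g(c + c + c + c + l)
Sort arguments:  g(c + c + c + c + l) + g(g(b + c))
Reassemble:  g(g(g(c + c + c + c + l) + g(g(b + c))))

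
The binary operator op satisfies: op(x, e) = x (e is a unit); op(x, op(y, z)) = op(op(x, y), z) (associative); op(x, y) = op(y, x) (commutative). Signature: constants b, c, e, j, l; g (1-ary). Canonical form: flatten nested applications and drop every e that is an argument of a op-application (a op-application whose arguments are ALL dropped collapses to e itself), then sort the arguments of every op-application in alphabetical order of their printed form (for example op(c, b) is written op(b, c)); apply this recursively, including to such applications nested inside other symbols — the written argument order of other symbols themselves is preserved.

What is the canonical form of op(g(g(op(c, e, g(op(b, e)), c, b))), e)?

Answer: g(g(op(b, c, c, g(b))))

Derivation:
Canonicalize subterm:  g(g(op(c, e, g(op(b, e)), c, b)))  →  g(g(op(b, c, c, g(b))))
Drop the unit:  drop e
Sort:  g(g(op(b, c, c, g(b))))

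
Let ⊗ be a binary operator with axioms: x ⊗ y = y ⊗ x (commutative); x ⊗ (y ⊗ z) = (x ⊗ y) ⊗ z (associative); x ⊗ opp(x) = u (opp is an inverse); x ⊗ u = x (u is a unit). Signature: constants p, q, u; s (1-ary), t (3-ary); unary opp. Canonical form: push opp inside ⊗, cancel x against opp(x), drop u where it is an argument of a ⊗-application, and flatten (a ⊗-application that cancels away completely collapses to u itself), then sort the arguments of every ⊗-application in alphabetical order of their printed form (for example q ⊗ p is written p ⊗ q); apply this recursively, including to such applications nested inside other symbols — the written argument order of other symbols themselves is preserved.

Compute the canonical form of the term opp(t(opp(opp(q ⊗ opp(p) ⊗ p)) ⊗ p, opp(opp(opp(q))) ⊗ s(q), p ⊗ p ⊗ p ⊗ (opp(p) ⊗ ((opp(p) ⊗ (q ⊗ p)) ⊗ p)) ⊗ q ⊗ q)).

Push opp inside:  distribute opp over ⊗ and collapse double opp
Collect terms:  opp(t(p ⊗ q, opp(q) ⊗ s(q), p ⊗ p ⊗ p ⊗ q ⊗ q ⊗ q))

Answer: opp(t(p ⊗ q, opp(q) ⊗ s(q), p ⊗ p ⊗ p ⊗ q ⊗ q ⊗ q))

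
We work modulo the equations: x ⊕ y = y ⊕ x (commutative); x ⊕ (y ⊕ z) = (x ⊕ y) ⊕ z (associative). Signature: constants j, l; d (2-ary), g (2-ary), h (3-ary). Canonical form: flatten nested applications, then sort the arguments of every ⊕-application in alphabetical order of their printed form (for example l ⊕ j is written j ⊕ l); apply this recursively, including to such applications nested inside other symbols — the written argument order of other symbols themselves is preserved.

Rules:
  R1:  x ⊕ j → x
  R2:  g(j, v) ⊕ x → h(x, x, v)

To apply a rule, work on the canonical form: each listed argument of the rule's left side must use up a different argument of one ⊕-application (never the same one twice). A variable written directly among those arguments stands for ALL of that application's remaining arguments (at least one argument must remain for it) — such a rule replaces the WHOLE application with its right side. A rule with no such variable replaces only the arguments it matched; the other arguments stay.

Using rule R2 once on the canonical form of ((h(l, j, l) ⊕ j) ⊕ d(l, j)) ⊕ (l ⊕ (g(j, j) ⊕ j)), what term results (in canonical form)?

Answer: h(d(l, j) ⊕ h(l, j, l) ⊕ j ⊕ j ⊕ l, d(l, j) ⊕ h(l, j, l) ⊕ j ⊕ j ⊕ l, j)

Derivation:
Canonical form:  d(l, j) ⊕ g(j, j) ⊕ h(l, j, l) ⊕ j ⊕ j ⊕ l
Apply R2:  consuming g(j, j);  v := j, x := d(l, j) ⊕ h(l, j, l) ⊕ j ⊕ j ⊕ l
The variable takes the whole remainder — replace the entire application.
Giving:  h(d(l, j) ⊕ h(l, j, l) ⊕ j ⊕ j ⊕ l, d(l, j) ⊕ h(l, j, l) ⊕ j ⊕ j ⊕ l, j)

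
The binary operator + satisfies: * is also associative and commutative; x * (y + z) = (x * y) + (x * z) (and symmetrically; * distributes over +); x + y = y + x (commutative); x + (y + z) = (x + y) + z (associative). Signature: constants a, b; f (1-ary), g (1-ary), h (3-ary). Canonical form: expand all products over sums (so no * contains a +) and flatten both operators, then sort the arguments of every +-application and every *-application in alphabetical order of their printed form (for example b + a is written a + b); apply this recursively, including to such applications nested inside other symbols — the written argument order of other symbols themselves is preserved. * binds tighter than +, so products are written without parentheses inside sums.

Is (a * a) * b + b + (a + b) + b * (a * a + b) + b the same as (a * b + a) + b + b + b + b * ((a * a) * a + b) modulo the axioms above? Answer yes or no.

Left:  (a * a) * b + b + (a + b) + b * (a * a + b) + b
  Expand:  a * a * b + b + a + b + a * a * b + b * b + b
  Sort:  a + a * a * b + a * a * b + b + b + b + b * b
Right:  (a * b + a) + b + b + b + b * ((a * a) * a + b)
  Expand:  a * b + a + b + b + b + a * a * a * b + b * b
  Sort:  a + a * a * a * b + a * b + b + b + b + b * b

Answer: no — a + a * a * b + a * a * b + b + b + b + b * b vs a + a * a * a * b + a * b + b + b + b + b * b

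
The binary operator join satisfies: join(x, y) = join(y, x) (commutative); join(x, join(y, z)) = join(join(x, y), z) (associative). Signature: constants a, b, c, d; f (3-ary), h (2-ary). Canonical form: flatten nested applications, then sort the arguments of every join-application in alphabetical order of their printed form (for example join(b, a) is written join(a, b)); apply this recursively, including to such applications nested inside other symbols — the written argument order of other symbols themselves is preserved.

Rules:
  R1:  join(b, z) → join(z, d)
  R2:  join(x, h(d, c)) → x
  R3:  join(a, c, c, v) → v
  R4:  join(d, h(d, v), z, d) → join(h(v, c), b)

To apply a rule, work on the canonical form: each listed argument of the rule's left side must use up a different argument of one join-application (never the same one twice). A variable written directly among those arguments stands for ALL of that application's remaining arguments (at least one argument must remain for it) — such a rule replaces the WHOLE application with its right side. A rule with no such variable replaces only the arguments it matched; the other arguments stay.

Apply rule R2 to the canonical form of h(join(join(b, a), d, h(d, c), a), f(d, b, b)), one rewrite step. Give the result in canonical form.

Answer: h(join(a, a, b, d), f(d, b, b))

Derivation:
Canonical form:  h(join(a, a, b, d, h(d, c)), f(d, b, b))
Match R2:  consume h(d, c);  x := join(a, a, b, d)
The extension variable absorbs all remaining arguments, so the whole application is rewritten.
New term:  h(join(a, a, b, d), f(d, b, b))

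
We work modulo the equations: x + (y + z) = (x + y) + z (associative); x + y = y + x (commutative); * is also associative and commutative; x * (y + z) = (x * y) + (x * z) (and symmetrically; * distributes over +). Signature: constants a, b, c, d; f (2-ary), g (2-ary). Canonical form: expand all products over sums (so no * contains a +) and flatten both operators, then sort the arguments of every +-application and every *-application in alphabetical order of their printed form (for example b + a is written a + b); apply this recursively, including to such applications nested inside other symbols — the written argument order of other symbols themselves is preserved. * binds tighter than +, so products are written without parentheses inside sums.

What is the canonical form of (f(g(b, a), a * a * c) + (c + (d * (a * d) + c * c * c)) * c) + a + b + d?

Answer: a + a * c * d * d + b + c * c + c * c * c * c + d + f(g(b, a), a * a * c)

Derivation:
Distribute:  f(g(b, a), a * a * c) + c * c + a * c * d * d + c * c * c * c + a + b + d
Sort:  a + a * c * d * d + b + c * c + c * c * c * c + d + f(g(b, a), a * a * c)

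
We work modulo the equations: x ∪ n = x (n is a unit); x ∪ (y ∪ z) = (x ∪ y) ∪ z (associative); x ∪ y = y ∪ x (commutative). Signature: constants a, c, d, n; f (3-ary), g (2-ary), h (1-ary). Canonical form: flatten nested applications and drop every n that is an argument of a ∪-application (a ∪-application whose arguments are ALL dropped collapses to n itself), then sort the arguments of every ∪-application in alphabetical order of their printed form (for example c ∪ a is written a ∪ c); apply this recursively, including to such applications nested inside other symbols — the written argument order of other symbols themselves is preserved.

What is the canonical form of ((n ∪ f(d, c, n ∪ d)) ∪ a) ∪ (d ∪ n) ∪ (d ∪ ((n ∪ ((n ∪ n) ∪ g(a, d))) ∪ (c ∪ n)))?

Answer: a ∪ c ∪ d ∪ d ∪ f(d, c, d) ∪ g(a, d)

Derivation:
Un-nest:  n ∪ f(d, c, n ∪ d) ∪ a ∪ d ∪ n ∪ d ∪ n ∪ n ∪ n ∪ g(a, d) ∪ c ∪ n
Simplify inside:  f(d, c, n ∪ d)  →  f(d, c, d)
Unit:  drop n (×6)
Sort:  a ∪ c ∪ d ∪ d ∪ f(d, c, d) ∪ g(a, d)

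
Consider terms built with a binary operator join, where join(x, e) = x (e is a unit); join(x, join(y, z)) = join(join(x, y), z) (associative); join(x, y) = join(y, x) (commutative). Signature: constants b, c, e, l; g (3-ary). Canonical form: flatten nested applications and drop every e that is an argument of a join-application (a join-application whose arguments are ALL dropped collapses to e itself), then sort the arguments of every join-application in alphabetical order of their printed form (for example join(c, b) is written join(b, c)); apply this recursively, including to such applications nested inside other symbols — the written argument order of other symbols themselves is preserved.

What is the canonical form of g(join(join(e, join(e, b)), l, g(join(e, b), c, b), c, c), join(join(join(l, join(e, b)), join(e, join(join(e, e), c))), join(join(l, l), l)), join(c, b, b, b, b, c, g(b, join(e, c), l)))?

Answer: g(join(b, c, c, g(b, c, b), l), join(b, c, l, l, l, l), join(b, b, b, b, c, c, g(b, c, l)))

Derivation:
Focus inside:  join(join(join(l, join(e, b)), join(e, join(join(e, e), c))), join(join(l, l), l))
Un-nest:  join(l, e, b, e, e, e, c, l, l, l)
Units out:  drop e (×4)
Order the arguments:  join(b, c, l, l, l, l)
Reassemble:  g(join(b, c, c, g(b, c, b), l), join(b, c, l, l, l, l), join(b, b, b, b, c, c, g(b, c, l)))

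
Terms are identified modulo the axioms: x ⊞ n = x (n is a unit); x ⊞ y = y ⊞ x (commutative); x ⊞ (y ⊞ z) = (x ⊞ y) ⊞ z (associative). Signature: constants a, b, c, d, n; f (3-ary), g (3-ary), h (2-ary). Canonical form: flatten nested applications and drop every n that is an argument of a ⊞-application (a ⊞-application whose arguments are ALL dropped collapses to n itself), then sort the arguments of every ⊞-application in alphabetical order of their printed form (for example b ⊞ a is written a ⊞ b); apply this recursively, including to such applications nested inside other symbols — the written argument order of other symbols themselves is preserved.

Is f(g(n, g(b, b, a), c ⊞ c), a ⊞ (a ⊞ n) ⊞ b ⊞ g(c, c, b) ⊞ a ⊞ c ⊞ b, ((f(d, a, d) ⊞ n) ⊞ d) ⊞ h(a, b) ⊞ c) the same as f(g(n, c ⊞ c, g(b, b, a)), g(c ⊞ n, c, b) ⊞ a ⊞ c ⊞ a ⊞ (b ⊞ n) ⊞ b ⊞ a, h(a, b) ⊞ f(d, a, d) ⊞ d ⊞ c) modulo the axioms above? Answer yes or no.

Answer: no — f(g(n, g(b, b, a), c ⊞ c), a ⊞ a ⊞ a ⊞ b ⊞ b ⊞ c ⊞ g(c, c, b), c ⊞ d ⊞ f(d, a, d) ⊞ h(a, b)) vs f(g(n, c ⊞ c, g(b, b, a)), a ⊞ a ⊞ a ⊞ b ⊞ b ⊞ c ⊞ g(c, c, b), c ⊞ d ⊞ f(d, a, d) ⊞ h(a, b))

Derivation:
Left:  f(g(n, g(b, b, a), c ⊞ c), a ⊞ (a ⊞ n) ⊞ b ⊞ g(c, c, b) ⊞ a ⊞ c ⊞ b, ((f(d, a, d) ⊞ n) ⊞ d) ⊞ h(a, b) ⊞ c)
  Work inside:  ((f(d, a, d) ⊞ n) ⊞ d) ⊞ h(a, b) ⊞ c
  Merge nested applications:  f(d, a, d) ⊞ n ⊞ d ⊞ h(a, b) ⊞ c
  Units out:  drop n
  Sort arguments:  c ⊞ d ⊞ f(d, a, d) ⊞ h(a, b)
  Reassemble:  f(g(n, g(b, b, a), c ⊞ c), a ⊞ a ⊞ a ⊞ b ⊞ b ⊞ c ⊞ g(c, c, b), c ⊞ d ⊞ f(d, a, d) ⊞ h(a, b))
Right:  f(g(n, c ⊞ c, g(b, b, a)), g(c ⊞ n, c, b) ⊞ a ⊞ c ⊞ a ⊞ (b ⊞ n) ⊞ b ⊞ a, h(a, b) ⊞ f(d, a, d) ⊞ d ⊞ c)
  Descend into:  g(c ⊞ n, c, b) ⊞ a ⊞ c ⊞ a ⊞ (b ⊞ n) ⊞ b ⊞ a
  Merge nested applications:  g(c ⊞ n, c, b) ⊞ a ⊞ c ⊞ a ⊞ b ⊞ n ⊞ b ⊞ a
  Simplify inside:  g(c ⊞ n, c, b)  →  g(c, c, b)
  Drop the unit:  drop n
  Sort arguments:  a ⊞ a ⊞ a ⊞ b ⊞ b ⊞ c ⊞ g(c, c, b)
  Reassemble:  f(g(n, c ⊞ c, g(b, b, a)), a ⊞ a ⊞ a ⊞ b ⊞ b ⊞ c ⊞ g(c, c, b), c ⊞ d ⊞ f(d, a, d) ⊞ h(a, b))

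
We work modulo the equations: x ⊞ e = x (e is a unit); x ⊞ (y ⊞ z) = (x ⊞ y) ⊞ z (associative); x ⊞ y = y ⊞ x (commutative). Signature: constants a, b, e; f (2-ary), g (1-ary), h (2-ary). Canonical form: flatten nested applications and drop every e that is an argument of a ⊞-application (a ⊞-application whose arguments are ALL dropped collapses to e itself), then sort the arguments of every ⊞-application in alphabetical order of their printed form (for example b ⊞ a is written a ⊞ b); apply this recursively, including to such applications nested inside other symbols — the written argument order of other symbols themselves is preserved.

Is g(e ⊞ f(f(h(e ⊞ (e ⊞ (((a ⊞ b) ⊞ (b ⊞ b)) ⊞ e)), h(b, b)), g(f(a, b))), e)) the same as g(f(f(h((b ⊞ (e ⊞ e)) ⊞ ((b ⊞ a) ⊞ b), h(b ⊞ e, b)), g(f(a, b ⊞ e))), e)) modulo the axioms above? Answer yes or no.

Left:  g(e ⊞ f(f(h(e ⊞ (e ⊞ (((a ⊞ b) ⊞ (b ⊞ b)) ⊞ e)), h(b, b)), g(f(a, b))), e))
  Work inside:  e ⊞ f(f(h(e ⊞ (e ⊞ (((a ⊞ b) ⊞ (b ⊞ b)) ⊞ e)), h(b, b)), g(f(a, b))), e)
  Simplify inside:  f(f(h(e ⊞ (e ⊞ (((a ⊞ b) ⊞ (b ⊞ b)) ⊞ e)), h(b, b)), g(f(a, b))), e)  →  f(f(h(a ⊞ b ⊞ b ⊞ b, h(b, b)), g(f(a, b))), e)
  Unit:  drop e
  Order the arguments:  f(f(h(a ⊞ b ⊞ b ⊞ b, h(b, b)), g(f(a, b))), e)
  Put back:  g(f(f(h(a ⊞ b ⊞ b ⊞ b, h(b, b)), g(f(a, b))), e))
Right:  g(f(f(h((b ⊞ (e ⊞ e)) ⊞ ((b ⊞ a) ⊞ b), h(b ⊞ e, b)), g(f(a, b ⊞ e))), e))
  Focus inside:  (b ⊞ (e ⊞ e)) ⊞ ((b ⊞ a) ⊞ b)
  Un-nest:  b ⊞ e ⊞ e ⊞ b ⊞ a ⊞ b
  Unit:  drop e (×2)
  Sort:  a ⊞ b ⊞ b ⊞ b
  Reassemble:  g(f(f(h(a ⊞ b ⊞ b ⊞ b, h(b, b)), g(f(a, b))), e))

Answer: yes — both canonical forms are g(f(f(h(a ⊞ b ⊞ b ⊞ b, h(b, b)), g(f(a, b))), e))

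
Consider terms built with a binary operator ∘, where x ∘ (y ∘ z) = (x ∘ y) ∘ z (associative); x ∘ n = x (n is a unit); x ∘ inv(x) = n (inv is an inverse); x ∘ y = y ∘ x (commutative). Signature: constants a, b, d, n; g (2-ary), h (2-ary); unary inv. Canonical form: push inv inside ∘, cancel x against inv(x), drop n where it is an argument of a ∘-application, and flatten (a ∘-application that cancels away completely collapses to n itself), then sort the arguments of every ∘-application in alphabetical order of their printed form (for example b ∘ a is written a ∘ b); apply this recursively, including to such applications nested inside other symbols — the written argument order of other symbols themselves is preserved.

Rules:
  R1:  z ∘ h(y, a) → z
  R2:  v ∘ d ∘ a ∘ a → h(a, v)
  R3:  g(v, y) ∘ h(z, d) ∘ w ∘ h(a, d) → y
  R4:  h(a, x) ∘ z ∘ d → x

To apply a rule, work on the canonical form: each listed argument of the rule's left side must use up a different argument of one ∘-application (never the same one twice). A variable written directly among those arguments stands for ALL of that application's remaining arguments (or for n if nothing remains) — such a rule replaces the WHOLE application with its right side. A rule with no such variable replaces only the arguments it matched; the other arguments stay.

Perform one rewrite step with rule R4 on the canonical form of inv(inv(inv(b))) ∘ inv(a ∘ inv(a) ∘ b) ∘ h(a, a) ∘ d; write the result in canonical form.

Answer: a

Derivation:
Canonical form:  d ∘ h(a, a) ∘ inv(b) ∘ inv(b)
Apply R4:  consuming d, h(a, a);  x := a, z := inv(b) ∘ inv(b)
The variable takes the whole remainder — replace the entire application.
Giving:  a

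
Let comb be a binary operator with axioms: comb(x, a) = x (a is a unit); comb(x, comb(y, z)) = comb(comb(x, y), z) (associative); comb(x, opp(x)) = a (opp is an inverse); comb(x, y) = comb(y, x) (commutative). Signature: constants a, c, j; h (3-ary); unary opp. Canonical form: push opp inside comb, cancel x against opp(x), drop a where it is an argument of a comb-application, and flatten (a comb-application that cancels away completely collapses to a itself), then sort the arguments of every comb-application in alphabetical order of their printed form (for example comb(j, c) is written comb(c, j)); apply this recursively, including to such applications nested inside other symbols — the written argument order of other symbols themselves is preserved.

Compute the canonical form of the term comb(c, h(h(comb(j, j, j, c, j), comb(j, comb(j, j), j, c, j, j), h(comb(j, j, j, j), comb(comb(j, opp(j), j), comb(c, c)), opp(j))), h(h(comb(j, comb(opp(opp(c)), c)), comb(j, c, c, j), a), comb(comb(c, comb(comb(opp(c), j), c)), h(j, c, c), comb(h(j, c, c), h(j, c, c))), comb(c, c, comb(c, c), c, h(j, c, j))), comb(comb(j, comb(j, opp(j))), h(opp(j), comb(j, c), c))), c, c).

Push opp inside:  distribute opp over comb and collapse double opp
Collect terms:  comb(c, c, c, h(h(comb(c, j, j, j, j), comb(c, j, j, j, j, j, j), h(comb(j, j, j, j), comb(c, c, j), opp(j))), h(h(comb(c, c, j), comb(c, c, j, j), a), comb(c, h(j, c, c), h(j, c, c), h(j, c, c), j), comb(c, c, c, c, c, h(j, c, j))), comb(h(opp(j), comb(c, j), c), j)))

Answer: comb(c, c, c, h(h(comb(c, j, j, j, j), comb(c, j, j, j, j, j, j), h(comb(j, j, j, j), comb(c, c, j), opp(j))), h(h(comb(c, c, j), comb(c, c, j, j), a), comb(c, h(j, c, c), h(j, c, c), h(j, c, c), j), comb(c, c, c, c, c, h(j, c, j))), comb(h(opp(j), comb(c, j), c), j)))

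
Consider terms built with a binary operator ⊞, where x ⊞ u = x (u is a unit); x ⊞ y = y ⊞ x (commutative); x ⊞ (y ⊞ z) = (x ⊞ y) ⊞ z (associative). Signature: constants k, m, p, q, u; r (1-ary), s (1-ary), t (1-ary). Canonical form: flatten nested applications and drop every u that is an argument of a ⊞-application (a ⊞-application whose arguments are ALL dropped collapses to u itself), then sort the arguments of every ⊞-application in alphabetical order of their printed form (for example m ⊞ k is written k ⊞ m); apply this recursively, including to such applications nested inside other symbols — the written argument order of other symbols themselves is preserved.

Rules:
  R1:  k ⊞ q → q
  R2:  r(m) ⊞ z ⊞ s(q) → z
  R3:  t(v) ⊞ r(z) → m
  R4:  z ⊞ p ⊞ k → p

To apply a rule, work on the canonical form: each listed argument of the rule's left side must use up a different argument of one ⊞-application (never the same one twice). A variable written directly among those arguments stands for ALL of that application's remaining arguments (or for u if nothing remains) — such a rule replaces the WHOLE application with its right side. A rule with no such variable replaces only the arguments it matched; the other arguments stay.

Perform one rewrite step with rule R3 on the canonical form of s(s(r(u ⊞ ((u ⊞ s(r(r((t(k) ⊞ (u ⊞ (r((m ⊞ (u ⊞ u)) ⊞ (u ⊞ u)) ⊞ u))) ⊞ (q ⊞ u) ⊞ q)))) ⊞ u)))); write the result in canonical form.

Answer: s(s(r(s(r(r(m ⊞ q ⊞ q))))))

Derivation:
Canonical form:  s(s(r(s(r(r(q ⊞ q ⊞ r(m) ⊞ t(k)))))))
Apply R3:  consuming r(m), t(k);  v := k, z := m
Result:  s(s(r(s(r(r(m ⊞ q ⊞ q))))))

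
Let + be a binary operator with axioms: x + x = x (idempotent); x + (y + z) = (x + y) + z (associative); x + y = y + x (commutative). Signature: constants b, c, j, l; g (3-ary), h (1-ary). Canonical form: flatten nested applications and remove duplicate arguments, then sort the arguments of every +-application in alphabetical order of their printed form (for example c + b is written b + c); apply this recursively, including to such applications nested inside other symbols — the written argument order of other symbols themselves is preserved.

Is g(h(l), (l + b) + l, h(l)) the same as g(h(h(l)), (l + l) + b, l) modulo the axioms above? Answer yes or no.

Answer: no — g(h(l), b + l, h(l)) vs g(h(h(l)), b + l, l)

Derivation:
Left:  g(h(l), (l + b) + l, h(l))
  Descend into:  (l + b) + l
  Un-nest:  l + b + l
  Drop duplicates:  drop duplicate l
  Sort:  b + l
  Rebuild:  g(h(l), b + l, h(l))
Right:  g(h(h(l)), (l + l) + b, l)
  Work inside:  (l + l) + b
  Flatten:  l + l + b
  Idempotence:  drop duplicate l
  Order the arguments:  b + l
  Rebuild:  g(h(h(l)), b + l, l)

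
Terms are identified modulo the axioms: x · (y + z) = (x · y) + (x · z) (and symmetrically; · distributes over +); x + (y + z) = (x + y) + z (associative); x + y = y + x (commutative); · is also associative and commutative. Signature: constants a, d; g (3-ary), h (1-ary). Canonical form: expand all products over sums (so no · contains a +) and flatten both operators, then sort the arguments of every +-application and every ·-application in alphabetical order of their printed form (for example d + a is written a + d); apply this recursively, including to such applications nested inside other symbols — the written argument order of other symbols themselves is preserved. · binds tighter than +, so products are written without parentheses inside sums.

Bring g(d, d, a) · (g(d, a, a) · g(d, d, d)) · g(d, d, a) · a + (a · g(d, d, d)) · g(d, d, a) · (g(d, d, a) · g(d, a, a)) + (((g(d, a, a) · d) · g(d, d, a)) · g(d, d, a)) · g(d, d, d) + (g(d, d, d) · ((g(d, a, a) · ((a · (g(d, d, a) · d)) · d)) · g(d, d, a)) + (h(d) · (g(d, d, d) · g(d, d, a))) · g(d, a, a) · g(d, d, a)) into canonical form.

Un-nest:  a · g(d, a, a) · g(d, d, a) · g(d, d, a) · g(d, d, d) + a · g(d, a, a) · g(d, d, a) · g(d, d, a) · g(d, d, d) + d · g(d, a, a) · g(d, d, a) · g(d, d, a) · g(d, d, d) + a · d · d · g(d, a, a) · g(d, d, a) · g(d, d, a) · g(d, d, d) + g(d, a, a) · g(d, d, a) · g(d, d, a) · g(d, d, d) · h(d)
Sort arguments:  a · d · d · g(d, a, a) · g(d, d, a) · g(d, d, a) · g(d, d, d) + a · g(d, a, a) · g(d, d, a) · g(d, d, a) · g(d, d, d) + a · g(d, a, a) · g(d, d, a) · g(d, d, a) · g(d, d, d) + d · g(d, a, a) · g(d, d, a) · g(d, d, a) · g(d, d, d) + g(d, a, a) · g(d, d, a) · g(d, d, a) · g(d, d, d) · h(d)

Answer: a · d · d · g(d, a, a) · g(d, d, a) · g(d, d, a) · g(d, d, d) + a · g(d, a, a) · g(d, d, a) · g(d, d, a) · g(d, d, d) + a · g(d, a, a) · g(d, d, a) · g(d, d, a) · g(d, d, d) + d · g(d, a, a) · g(d, d, a) · g(d, d, a) · g(d, d, d) + g(d, a, a) · g(d, d, a) · g(d, d, a) · g(d, d, d) · h(d)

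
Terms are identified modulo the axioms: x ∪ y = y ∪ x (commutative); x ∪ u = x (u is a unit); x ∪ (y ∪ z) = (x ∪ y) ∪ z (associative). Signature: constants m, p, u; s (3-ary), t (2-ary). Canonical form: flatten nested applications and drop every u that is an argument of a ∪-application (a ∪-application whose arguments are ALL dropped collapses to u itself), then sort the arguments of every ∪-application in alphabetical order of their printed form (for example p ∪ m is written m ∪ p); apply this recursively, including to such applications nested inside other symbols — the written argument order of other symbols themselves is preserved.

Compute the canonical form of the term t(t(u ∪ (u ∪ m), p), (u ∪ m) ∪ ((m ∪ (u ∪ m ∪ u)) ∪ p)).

Answer: t(t(m, p), m ∪ m ∪ m ∪ p)

Derivation:
Work inside:  (u ∪ m) ∪ ((m ∪ (u ∪ m ∪ u)) ∪ p)
Merge nested applications:  u ∪ m ∪ m ∪ u ∪ m ∪ u ∪ p
Units out:  drop u (×3)
Order the arguments:  m ∪ m ∪ m ∪ p
Rebuild:  t(t(m, p), m ∪ m ∪ m ∪ p)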